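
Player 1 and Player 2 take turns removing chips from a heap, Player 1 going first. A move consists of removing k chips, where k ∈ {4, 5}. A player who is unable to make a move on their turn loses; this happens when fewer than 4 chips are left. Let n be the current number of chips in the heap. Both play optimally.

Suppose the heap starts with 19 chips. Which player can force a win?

Player 2 wins.

Label each position W (a win for the player to move) or L (a loss). A position with no legal move is L; any other position is W exactly when some move reaches an L, and L when every move reaches a W.
n=0: no move → L
n=1: no move → L
n=2: no move → L
n=3: no move → L
n=4: W (go to 0, an L position)
n=5: W (go to 1, an L position)
n=6: W (go to 2, an L position)
n=7: W (go to 3, an L position)
n=8: W (go to 3, an L position)
n=9: L (options 5(W), 4(W) are all W)
n=10: L (options 6(W), 5(W) are all W)
n=11: L (options 7(W), 6(W) are all W)
n=12: L (options 8(W), 7(W) are all W)
n=13: W (go to 9, an L position)
n=14: W (go to 10, an L position)
n=15: W (go to 11, an L position)
n=16: W (go to 12, an L position)
n=17: W (go to 12, an L position)
n=18: L (options 14(W), 13(W) are all W)
n=19: L (options 15(W), 14(W) are all W)
Every move from 19 reaches a W position, so the mover loses.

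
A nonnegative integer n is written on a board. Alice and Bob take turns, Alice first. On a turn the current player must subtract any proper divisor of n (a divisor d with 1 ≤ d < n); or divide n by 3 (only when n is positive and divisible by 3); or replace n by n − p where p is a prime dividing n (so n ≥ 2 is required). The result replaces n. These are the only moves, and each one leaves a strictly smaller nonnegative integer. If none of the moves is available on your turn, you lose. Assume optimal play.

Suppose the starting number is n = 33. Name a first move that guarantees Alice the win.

Move to 32.

Classify positions by backward induction: terminal positions (no move available) are L. From any other position, the mover wins iff some move reaches an L.
n=0: no move → L
n=1: no move → L
n=2: →0(L), so W
n=3: →0(L), so W
n=4: →2(W), 3(W) — all W, so L
n=5: →0(L), so W
n=6: →4(L), so W
n=7: →0(L), so W
n=8: →4(L), so W
n=9: →3(W), 6(W), 8(W) — all W, so L
n=10: →9(L), so W
n=11: →0(L), so W
n=12: →4(L), so W
n=13: →0(L), so W
n=14: →7(W), 12(W), 13(W) — all W, so L
n=15: →14(L), so W
n=16: →14(L), so W
n=17: →0(L), so W
n=18: →9(L), so W
n=19: →0(L), so W
n=20: →10(W), 15(W), 16(W), 18(W), 19(W) — all W, so L
n=21: →14(L), so W
n=22: →20(L), so W
n=23: →0(L), so W
n=24: →20(L), so W
n=25: →20(L), so W
n=26: →13(W), 24(W), 25(W) — all W, so L
n=27: →9(L), so W
n=28: →14(L), so W
n=29: →0(L), so W
n=30: →20(L), so W
n=31: →0(L), so W
n=32: →16(W), 24(W), 28(W), 30(W), 31(W) — all W, so L
n=33: →32(L), so W
From 33, the L positions reachable in one move are: 32.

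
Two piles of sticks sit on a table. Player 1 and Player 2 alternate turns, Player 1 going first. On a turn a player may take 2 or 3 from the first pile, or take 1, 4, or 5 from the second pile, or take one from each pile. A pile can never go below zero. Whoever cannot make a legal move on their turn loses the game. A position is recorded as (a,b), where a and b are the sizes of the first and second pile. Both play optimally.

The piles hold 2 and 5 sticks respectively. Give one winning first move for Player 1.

Build the W/L table. Terminal = L. A non-terminal position is W if it has a move to some L; otherwise it is L.
No move ever increases a pile, so every position that can arise here has a ≤ 2 and b ≤ 5; it is enough to label the cells with 0 ≤ a ≤ 2 and 0 ≤ b ≤ 5.
Every move lowers a or b (never raises either), so fill the grid row by row in increasing a, and left to right within a row: each cell's successors are then already labelled.
      b=0  b=1  b=2  b=3  b=4  b=5
a=0:    L    W    L    W    W    W
a=1:    L    W    L    W    W    W
a=2:    W    W    W    W    L    W
Cells with no legal move (terminal, hence L): (0,0), (1,0).
The remaining L cells, each justified by listing all of its moves:
(0,2): only reaches (0,1)(W), which is W → L
(1,2): only reaches (1,1)(W), (0,1)(W), all W → L
(2,4): only reaches (0,4)(W), (2,3)(W), (2,0)(W), (1,3)(W), all W → L
Every other cell has at least one move into one of the L cells above, so it is W.
From (2,5), the L positions reachable in one move are: (2,4).

Move to (2,4).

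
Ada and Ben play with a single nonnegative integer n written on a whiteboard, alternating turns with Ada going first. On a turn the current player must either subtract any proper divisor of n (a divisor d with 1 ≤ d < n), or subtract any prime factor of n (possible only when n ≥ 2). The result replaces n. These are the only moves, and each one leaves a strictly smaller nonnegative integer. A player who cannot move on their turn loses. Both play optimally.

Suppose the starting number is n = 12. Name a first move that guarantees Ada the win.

Move to 9.

Build the W/L table. Terminal = L. A non-terminal position is W if it has a move to some L; otherwise it is L.
n=0: no move → L
n=1: no move → L
n=2: →0(L), so W
n=3: →0(L), so W
n=4: →2(W), 3(W) — all W, so L
n=5: →0(L), so W
n=6: →4(L), so W
n=7: →0(L), so W
n=8: →4(L), so W
n=9: →6(W), 8(W) — all W, so L
n=10: →9(L), so W
n=11: →0(L), so W
n=12: →9(L), so W
From 12, the L positions reachable in one move are: 9.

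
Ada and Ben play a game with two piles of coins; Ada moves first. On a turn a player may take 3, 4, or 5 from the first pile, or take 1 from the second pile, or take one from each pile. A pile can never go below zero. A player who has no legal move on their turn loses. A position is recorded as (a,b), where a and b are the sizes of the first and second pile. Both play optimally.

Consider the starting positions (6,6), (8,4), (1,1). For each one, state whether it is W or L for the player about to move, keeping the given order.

(6,6): W, (8,4): L, (1,1): W

Work bottom-up. With no move the player to move loses. Otherwise the position is W if at least one move leads to an L position for the opponent, and L if every move leads to a W.
No move ever increases a pile, so every position that can arise here has a ≤ 8 and b ≤ 6; it is enough to label the cells with 0 ≤ a ≤ 8 and 0 ≤ b ≤ 6.
Every move lowers a or b (never raises either), so fill the grid row by row in increasing a, and left to right within a row: each cell's successors are then already labelled.
      b=0  b=1  b=2  b=3  b=4  b=5  b=6
a=0:    L    W    L    W    L    W    L
a=1:    L    W    L    W    L    W    L
a=2:    L    W    L    W    L    W    L
a=3:    W    W    W    W    W    W    W
a=4:    W    L    W    L    W    L    W
a=5:    W    L    W    L    W    L    W
a=6:    W    L    W    L    W    L    W
a=7:    W    W    W    W    W    W    W
a=8:    L    W    L    W    L    W    L
Cells with no legal move (terminal, hence L): (0,0), (1,0), (2,0).
The remaining L cells, each justified by listing all of its moves:
(0,2): →(0,1)(W) only, which is W, so L
(0,4): →(0,3)(W) only, which is W, so L
(0,6): →(0,5)(W) only, which is W, so L
(1,2): →(1,1)(W), (0,1)(W) — all W, so L
(1,4): →(1,3)(W), (0,3)(W) — all W, so L
(1,6): →(1,5)(W), (0,5)(W) — all W, so L
(2,2): →(2,1)(W), (1,1)(W) — all W, so L
(2,4): →(2,3)(W), (1,3)(W) — all W, so L
(2,6): →(2,5)(W), (1,5)(W) — all W, so L
(4,1): →(1,1)(W), (0,1)(W), (4,0)(W), (3,0)(W) — all W, so L
(4,3): →(1,3)(W), (0,3)(W), (4,2)(W), (3,2)(W) — all W, so L
(4,5): →(1,5)(W), (0,5)(W), (4,4)(W), (3,4)(W) — all W, so L
(5,1): →(2,1)(W), (1,1)(W), (0,1)(W), (5,0)(W), (4,0)(W) — all W, so L
(5,3): →(2,3)(W), (1,3)(W), (0,3)(W), (5,2)(W), (4,2)(W) — all W, so L
(5,5): →(2,5)(W), (1,5)(W), (0,5)(W), (5,4)(W), (4,4)(W) — all W, so L
(6,1): →(3,1)(W), (2,1)(W), (1,1)(W), (6,0)(W), (5,0)(W) — all W, so L
(6,3): →(3,3)(W), (2,3)(W), (1,3)(W), (6,2)(W), (5,2)(W) — all W, so L
(6,5): →(3,5)(W), (2,5)(W), (1,5)(W), (6,4)(W), (5,4)(W) — all W, so L
(8,0): →(5,0)(W), (4,0)(W), (3,0)(W) — all W, so L
(8,2): →(5,2)(W), (4,2)(W), (3,2)(W), (8,1)(W), (7,1)(W) — all W, so L
(8,4): →(5,4)(W), (4,4)(W), (3,4)(W), (8,3)(W), (7,3)(W) — all W, so L
(8,6): →(5,6)(W), (4,6)(W), (3,6)(W), (8,5)(W), (7,5)(W) — all W, so L
Every other cell has at least one move into one of the L cells above, so it is W.
(6,6): the move to (2,6) reaches an L cell, so W
(8,4): one of the L cells justified above, so L
(1,1): the move to (1,0) reaches an L cell, so W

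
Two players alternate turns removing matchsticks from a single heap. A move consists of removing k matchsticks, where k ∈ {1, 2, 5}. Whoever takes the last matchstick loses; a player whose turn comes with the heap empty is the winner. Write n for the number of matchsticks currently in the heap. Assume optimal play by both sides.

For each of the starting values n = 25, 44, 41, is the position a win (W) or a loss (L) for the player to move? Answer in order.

25: L, 44: W, 41: W

Label each position W (a win for the player to move) or L (a loss). A position with no legal move is W; any other position is W exactly when some move reaches an L, and L when every move reaches a W.
n=0: no move; the opponent has just taken the last matchstick and therefore loses → W
n=1: the only move is to 0(W), a W ⇒ L
n=2: can move to 1, which is L ⇒ W
n=3: can move to 1, which is L ⇒ W
n=4: moves to 3(W), 2(W); every one is W ⇒ L
n=5: can move to 4, which is L ⇒ W
n=6: can move to 4, which is L ⇒ W
n=7: moves to 6(W), 5(W), 2(W); every one is W ⇒ L
n=8: can move to 7, which is L ⇒ W
n=9: can move to 7, which is L ⇒ W
n=10: moves to 9(W), 8(W), 5(W); every one is W ⇒ L
n=11: can move to 10, which is L ⇒ W
n=12: can move to 10, which is L ⇒ W
n=13: moves to 12(W), 11(W), 8(W); every one is W ⇒ L
n=14: can move to 13, which is L ⇒ W
n=15: can move to 13, which is L ⇒ W
n=16: moves to 15(W), 14(W), 11(W); every one is W ⇒ L
n=17: can move to 16, which is L ⇒ W
n=18: can move to 16, which is L ⇒ W
n=19: moves to 18(W), 17(W), 14(W); every one is W ⇒ L
n=20: can move to 19, which is L ⇒ W
n=21: can move to 19, which is L ⇒ W
n=22: moves to 21(W), 20(W), 17(W); every one is W ⇒ L
n=23: can move to 22, which is L ⇒ W
n=24: can move to 22, which is L ⇒ W
n=25: moves to 24(W), 23(W), 20(W); every one is W ⇒ L
n=26: can move to 25, which is L ⇒ W
n=27: can move to 25, which is L ⇒ W
n=28: moves to 27(W), 26(W), 23(W); every one is W ⇒ L
n=29: can move to 28, which is L ⇒ W
n=30: can move to 28, which is L ⇒ W
n=31: moves to 30(W), 29(W), 26(W); every one is W ⇒ L
n=32: can move to 31, which is L ⇒ W
n=33: can move to 31, which is L ⇒ W
n=34: moves to 33(W), 32(W), 29(W); every one is W ⇒ L
n=35: can move to 34, which is L ⇒ W
n=36: can move to 34, which is L ⇒ W
n=37: moves to 36(W), 35(W), 32(W); every one is W ⇒ L
n=38: can move to 37, which is L ⇒ W
n=39: can move to 37, which is L ⇒ W
n=40: moves to 39(W), 38(W), 35(W); every one is W ⇒ L
n=41: can move to 40, which is L ⇒ W
n=42: can move to 40, which is L ⇒ W
n=43: moves to 42(W), 41(W), 38(W); every one is W ⇒ L
n=44: can move to 43, which is L ⇒ W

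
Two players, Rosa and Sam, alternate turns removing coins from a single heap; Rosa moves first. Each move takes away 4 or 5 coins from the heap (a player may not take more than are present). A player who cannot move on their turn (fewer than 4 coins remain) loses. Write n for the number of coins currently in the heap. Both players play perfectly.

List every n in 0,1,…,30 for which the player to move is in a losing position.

Positions with no move are L. A position that does have a move is losing for the player to move precisely when every available move leads to a winning position for the opponent. Fill in the labels:
n=0: no move → L
n=1: no move → L
n=2: no move → L
n=3: no move → L
n=4: W (go to 0, an L position)
n=5: W (go to 1, an L position)
n=6: W (go to 2, an L position)
n=7: W (go to 3, an L position)
n=8: W (go to 3, an L position)
n=9: L (options 5(W), 4(W) are all W)
n=10: L (options 6(W), 5(W) are all W)
n=11: L (options 7(W), 6(W) are all W)
n=12: L (options 8(W), 7(W) are all W)
n=13: W (go to 9, an L position)
n=14: W (go to 10, an L position)
n=15: W (go to 11, an L position)
n=16: W (go to 12, an L position)
n=17: W (go to 12, an L position)
n=18: L (options 14(W), 13(W) are all W)
n=19: L (options 15(W), 14(W) are all W)
n=20: L (options 16(W), 15(W) are all W)
n=21: L (options 17(W), 16(W) are all W)
n=22: W (go to 18, an L position)
n=23: W (go to 19, an L position)
n=24: W (go to 20, an L position)
n=25: W (go to 21, an L position)
n=26: W (go to 21, an L position)
n=27: L (options 23(W), 22(W) are all W)
n=28: L (options 24(W), 23(W) are all W)
n=29: L (options 25(W), 24(W) are all W)
n=30: L (options 26(W), 25(W) are all W)
The losing starting values of n are exactly the entries labelled L in this table (16 of them).

0, 1, 2, 3, 9, 10, 11, 12, 18, 19, 20, 21, 27, 28, 29, 30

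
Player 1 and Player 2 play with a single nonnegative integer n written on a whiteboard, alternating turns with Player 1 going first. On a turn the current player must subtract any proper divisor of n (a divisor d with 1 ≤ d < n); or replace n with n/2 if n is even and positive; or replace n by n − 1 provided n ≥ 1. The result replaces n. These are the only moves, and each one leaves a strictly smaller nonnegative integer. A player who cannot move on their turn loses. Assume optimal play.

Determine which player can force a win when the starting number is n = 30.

Compute win/loss labels from the base case upward. A position with no move is L. Any other position is W if it can reach an L in one move, else L.
n=0: no move → L
n=1: W (go to 0, an L position)
n=2: L (sole option 1(W) is W)
n=3: W (go to 2, an L position)
n=4: W (go to 2, an L position)
n=5: L (sole option 4(W) is W)
n=6: W (go to 5, an L position)
n=7: L (sole option 6(W) is W)
n=8: W (go to 7, an L position)
n=9: L (options 6(W), 8(W) are all W)
n=10: W (go to 5, an L position)
n=11: L (sole option 10(W) is W)
n=12: W (go to 9, an L position)
n=13: L (sole option 12(W) is W)
n=14: W (go to 7, an L position)
n=15: L (options 10(W), 12(W), 14(W) are all W)
n=16: W (go to 15, an L position)
n=17: L (sole option 16(W) is W)
n=18: W (go to 9, an L position)
n=19: L (sole option 18(W) is W)
n=20: W (go to 15, an L position)
n=21: L (options 14(W), 18(W), 20(W) are all W)
n=22: W (go to 11, an L position)
n=23: L (sole option 22(W) is W)
n=24: W (go to 21, an L position)
n=25: L (options 20(W), 24(W) are all W)
n=26: W (go to 13, an L position)
n=27: L (options 18(W), 24(W), 26(W) are all W)
n=28: W (go to 21, an L position)
n=29: L (sole option 28(W) is W)
n=30: W (go to 15, an L position)
From 30 Player 1 can move to 15, reaching an L position.

Player 1 wins.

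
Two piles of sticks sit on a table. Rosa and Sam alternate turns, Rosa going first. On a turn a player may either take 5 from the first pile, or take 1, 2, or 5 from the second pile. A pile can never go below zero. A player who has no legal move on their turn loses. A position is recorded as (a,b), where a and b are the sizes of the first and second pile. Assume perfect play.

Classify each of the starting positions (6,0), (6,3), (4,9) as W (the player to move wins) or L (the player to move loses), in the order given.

Label each position W (a win for the player to move) or L (a loss). A position with no legal move is L; any other position is W exactly when some move reaches an L, and L when every move reaches a W.
No move ever increases a pile, so every position that can arise here has a ≤ 6 and b ≤ 9; it is enough to label the cells with 0 ≤ a ≤ 6 and 0 ≤ b ≤ 9.
Every move lowers a or b (never raises either), so fill the grid row by row in increasing a, and left to right within a row: each cell's successors are then already labelled.
      b=0  b=1  b=2  b=3  b=4  b=5  b=6  b=7  b=8  b=9
a=0:    L    W    W    L    W    W    L    W    W    L
a=1:    L    W    W    L    W    W    L    W    W    L
a=2:    L    W    W    L    W    W    L    W    W    L
a=3:    L    W    W    L    W    W    L    W    W    L
a=4:    L    W    W    L    W    W    L    W    W    L
a=5:    W    L    W    W    L    W    W    L    W    W
a=6:    W    L    W    W    L    W    W    L    W    W
Cells with no legal move (terminal, hence L): (0,0), (1,0), (2,0), (3,0), (4,0).
The remaining L cells, each justified by listing all of its moves:
(0,3): L (options (0,2)(W), (0,1)(W) are all W)
(0,6): L (options (0,5)(W), (0,4)(W), (0,1)(W) are all W)
(0,9): L (options (0,8)(W), (0,7)(W), (0,4)(W) are all W)
(1,3): L (options (1,2)(W), (1,1)(W) are all W)
(1,6): L (options (1,5)(W), (1,4)(W), (1,1)(W) are all W)
(1,9): L (options (1,8)(W), (1,7)(W), (1,4)(W) are all W)
(2,3): L (options (2,2)(W), (2,1)(W) are all W)
(2,6): L (options (2,5)(W), (2,4)(W), (2,1)(W) are all W)
(2,9): L (options (2,8)(W), (2,7)(W), (2,4)(W) are all W)
(3,3): L (options (3,2)(W), (3,1)(W) are all W)
(3,6): L (options (3,5)(W), (3,4)(W), (3,1)(W) are all W)
(3,9): L (options (3,8)(W), (3,7)(W), (3,4)(W) are all W)
(4,3): L (options (4,2)(W), (4,1)(W) are all W)
(4,6): L (options (4,5)(W), (4,4)(W), (4,1)(W) are all W)
(4,9): L (options (4,8)(W), (4,7)(W), (4,4)(W) are all W)
(5,1): L (options (0,1)(W), (5,0)(W) are all W)
(5,4): L (options (0,4)(W), (5,3)(W), (5,2)(W) are all W)
(5,7): L (options (0,7)(W), (5,6)(W), (5,5)(W), (5,2)(W) are all W)
(6,1): L (options (1,1)(W), (6,0)(W) are all W)
(6,4): L (options (1,4)(W), (6,3)(W), (6,2)(W) are all W)
(6,7): L (options (1,7)(W), (6,6)(W), (6,5)(W), (6,2)(W) are all W)
Every other cell has at least one move into one of the L cells above, so it is W.
(6,0): the move to (1,0) reaches an L cell, so W
(6,3): the move to (1,3) reaches an L cell, so W
(4,9): one of the L cells justified above, so L

(6,0): W, (6,3): W, (4,9): L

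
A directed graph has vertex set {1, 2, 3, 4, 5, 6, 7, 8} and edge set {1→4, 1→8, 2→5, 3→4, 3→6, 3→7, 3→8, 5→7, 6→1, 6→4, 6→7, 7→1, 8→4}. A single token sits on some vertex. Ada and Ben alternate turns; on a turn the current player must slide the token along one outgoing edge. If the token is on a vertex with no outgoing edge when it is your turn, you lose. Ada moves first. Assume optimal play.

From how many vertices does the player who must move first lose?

3

Label each position W (a win for the player to move) or L (a loss). A position with no legal move is L; any other position is W exactly when some move reaches an L, and L when every move reaches a W.
Every edge goes from a vertex to one that appears earlier in the order 4, 8, 1, 7, 6, 3, 5, 2, so processing vertices in that order labels each vertex after all of its successors.
4: no outgoing edge → L
8: can move to 4, which is L ⇒ W
1: can move to 4, which is L ⇒ W
7: the only move is to 1(W), a W ⇒ L
6: can move to 7, which is L ⇒ W
3: can move to 7, which is L ⇒ W
5: can move to 7, which is L ⇒ W
2: the only move is to 5(W), a W ⇒ L
The L vertices are 2, 4, 7; that is 3 in all.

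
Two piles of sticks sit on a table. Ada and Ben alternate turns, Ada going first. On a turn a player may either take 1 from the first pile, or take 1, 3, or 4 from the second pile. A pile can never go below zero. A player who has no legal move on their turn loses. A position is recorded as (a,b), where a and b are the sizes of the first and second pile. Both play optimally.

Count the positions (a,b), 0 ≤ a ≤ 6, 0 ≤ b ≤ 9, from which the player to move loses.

Label each position W (a win for the player to move) or L (a loss). A position with no legal move is L; any other position is W exactly when some move reaches an L, and L when every move reaches a W.
Every move lowers a or b (never raises either), so fill the grid row by row in increasing a, and left to right within a row: each cell's successors are then already labelled.
      b=0  b=1  b=2  b=3  b=4  b=5  b=6  b=7  b=8  b=9
a=0:    L    W    L    W    W    W    W    L    W    L
a=1:    W    L    W    L    W    W    W    W    L    W
a=2:    L    W    L    W    W    W    W    L    W    L
a=3:    W    L    W    L    W    W    W    W    L    W
a=4:    L    W    L    W    W    W    W    L    W    L
a=5:    W    L    W    L    W    W    W    W    L    W
a=6:    L    W    L    W    W    W    W    L    W    L
Cells with no legal move (terminal, hence L): (0,0).
The remaining L cells, each justified by listing all of its moves:
(0,2): →(0,1)(W) only, which is W, so L
(0,7): →(0,6)(W), (0,4)(W), (0,3)(W) — all W, so L
(0,9): →(0,8)(W), (0,6)(W), (0,5)(W) — all W, so L
(1,1): →(0,1)(W), (1,0)(W) — all W, so L
(1,3): →(0,3)(W), (1,2)(W), (1,0)(W) — all W, so L
(1,8): →(0,8)(W), (1,7)(W), (1,5)(W), (1,4)(W) — all W, so L
(2,0): →(1,0)(W) only, which is W, so L
(2,2): →(1,2)(W), (2,1)(W) — all W, so L
(2,7): →(1,7)(W), (2,6)(W), (2,4)(W), (2,3)(W) — all W, so L
(2,9): →(1,9)(W), (2,8)(W), (2,6)(W), (2,5)(W) — all W, so L
(3,1): →(2,1)(W), (3,0)(W) — all W, so L
(3,3): →(2,3)(W), (3,2)(W), (3,0)(W) — all W, so L
(3,8): →(2,8)(W), (3,7)(W), (3,5)(W), (3,4)(W) — all W, so L
(4,0): →(3,0)(W) only, which is W, so L
(4,2): →(3,2)(W), (4,1)(W) — all W, so L
(4,7): →(3,7)(W), (4,6)(W), (4,4)(W), (4,3)(W) — all W, so L
(4,9): →(3,9)(W), (4,8)(W), (4,6)(W), (4,5)(W) — all W, so L
(5,1): →(4,1)(W), (5,0)(W) — all W, so L
(5,3): →(4,3)(W), (5,2)(W), (5,0)(W) — all W, so L
(5,8): →(4,8)(W), (5,7)(W), (5,5)(W), (5,4)(W) — all W, so L
(6,0): →(5,0)(W) only, which is W, so L
(6,2): →(5,2)(W), (6,1)(W) — all W, so L
(6,7): →(5,7)(W), (6,6)(W), (6,4)(W), (6,3)(W) — all W, so L
(6,9): →(5,9)(W), (6,8)(W), (6,6)(W), (6,5)(W) — all W, so L
Every other cell has at least one move into one of the L cells above, so it is W.
L cells per row: a=0: 4, a=1: 3, a=2: 4, a=3: 3, a=4: 4, a=5: 3, a=6: 4; total 25.

25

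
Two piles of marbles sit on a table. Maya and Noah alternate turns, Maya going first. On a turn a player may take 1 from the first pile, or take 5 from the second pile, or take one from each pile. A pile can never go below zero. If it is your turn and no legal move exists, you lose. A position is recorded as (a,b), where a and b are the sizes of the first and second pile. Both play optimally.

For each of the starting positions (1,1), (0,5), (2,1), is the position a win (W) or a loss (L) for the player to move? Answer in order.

Classify positions by backward induction: terminal positions (no move available) are L. From any other position, the mover wins iff some move reaches an L.
No move ever increases a pile, so every position that can arise here has a ≤ 2 and b ≤ 5; it is enough to label the cells with 0 ≤ a ≤ 2 and 0 ≤ b ≤ 5.
Every move lowers a or b (never raises either), so fill the grid row by row in increasing a, and left to right within a row: each cell's successors are then already labelled.
      b=0  b=1  b=2  b=3  b=4  b=5
a=0:    L    L    L    L    L    W
a=1:    W    W    W    W    W    W
a=2:    L    L    L    L    L    W
Cells with no legal move (terminal, hence L): (0,0), (0,1), (0,2), (0,3), (0,4).
The remaining L cells, each justified by listing all of its moves:
(2,0): the only move is to (1,0)(W), a W ⇒ L
(2,1): moves to (1,1)(W), (1,0)(W); every one is W ⇒ L
(2,2): moves to (1,2)(W), (1,1)(W); every one is W ⇒ L
(2,3): moves to (1,3)(W), (1,2)(W); every one is W ⇒ L
(2,4): moves to (1,4)(W), (1,3)(W); every one is W ⇒ L
Every other cell has at least one move into one of the L cells above, so it is W.
(1,1): the move to (0,1) reaches an L cell, so W
(0,5): the move to (0,0) reaches an L cell, so W
(2,1): one of the L cells justified above, so L

(1,1): W, (0,5): W, (2,1): L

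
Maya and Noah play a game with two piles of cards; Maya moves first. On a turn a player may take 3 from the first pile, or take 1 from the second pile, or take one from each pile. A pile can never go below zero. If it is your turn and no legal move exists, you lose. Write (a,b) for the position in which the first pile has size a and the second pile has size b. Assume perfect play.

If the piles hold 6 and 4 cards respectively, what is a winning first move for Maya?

Use the standard recursion: the mover loses at a terminal position; elsewhere, the mover wins exactly when some move hands the opponent an L position.
No move ever increases a pile, so every position that can arise here has a ≤ 6 and b ≤ 4; it is enough to label the cells with 0 ≤ a ≤ 6 and 0 ≤ b ≤ 4.
Every move lowers a or b (never raises either), so fill the grid row by row in increasing a, and left to right within a row: each cell's successors are then already labelled.
      b=0  b=1  b=2  b=3  b=4
a=0:    L    W    L    W    L
a=1:    L    W    L    W    L
a=2:    L    W    L    W    L
a=3:    W    W    W    W    W
a=4:    W    L    W    L    W
a=5:    W    L    W    L    W
a=6:    L    W    W    L    W
Cells with no legal move (terminal, hence L): (0,0), (1,0), (2,0).
The remaining L cells, each justified by listing all of its moves:
(0,2): only reaches (0,1)(W), which is W → L
(0,4): only reaches (0,3)(W), which is W → L
(1,2): only reaches (1,1)(W), (0,1)(W), all W → L
(1,4): only reaches (1,3)(W), (0,3)(W), all W → L
(2,2): only reaches (2,1)(W), (1,1)(W), all W → L
(2,4): only reaches (2,3)(W), (1,3)(W), all W → L
(4,1): only reaches (1,1)(W), (4,0)(W), (3,0)(W), all W → L
(4,3): only reaches (1,3)(W), (4,2)(W), (3,2)(W), all W → L
(5,1): only reaches (2,1)(W), (5,0)(W), (4,0)(W), all W → L
(5,3): only reaches (2,3)(W), (5,2)(W), (4,2)(W), all W → L
(6,0): only reaches (3,0)(W), which is W → L
(6,3): only reaches (3,3)(W), (6,2)(W), (5,2)(W), all W → L
Every other cell has at least one move into one of the L cells above, so it is W.
From (6,4), the L positions reachable in one move are: (6,3), (5,3). Any move reaching one of these is winning.

Move to (6,3).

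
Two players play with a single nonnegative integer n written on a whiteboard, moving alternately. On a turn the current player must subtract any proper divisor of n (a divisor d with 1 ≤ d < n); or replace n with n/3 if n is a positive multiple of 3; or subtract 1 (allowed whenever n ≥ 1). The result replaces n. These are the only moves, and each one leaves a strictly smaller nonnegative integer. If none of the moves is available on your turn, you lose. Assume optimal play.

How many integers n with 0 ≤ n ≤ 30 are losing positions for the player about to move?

Label each position W (a win for the player to move) or L (a loss). A position with no legal move is L; any other position is W exactly when some move reaches an L, and L when every move reaches a W.
n=0: no move → L
n=1: reaches L-position 0 → W
n=2: only reaches 1(W), which is W → L
n=3: reaches L-position 2 → W
n=4: reaches L-position 2 → W
n=5: only reaches 4(W), which is W → L
n=6: reaches L-position 2 → W
n=7: only reaches 6(W), which is W → L
n=8: reaches L-position 7 → W
n=9: only reaches 3(W), 6(W), 8(W), all W → L
n=10: reaches L-position 5 → W
n=11: only reaches 10(W), which is W → L
n=12: reaches L-position 9 → W
n=13: only reaches 12(W), which is W → L
n=14: reaches L-position 7 → W
n=15: reaches L-position 5 → W
n=16: only reaches 8(W), 12(W), 14(W), 15(W), all W → L
n=17: reaches L-position 16 → W
n=18: reaches L-position 9 → W
n=19: only reaches 18(W), which is W → L
n=20: reaches L-position 16 → W
n=21: reaches L-position 7 → W
n=22: reaches L-position 11 → W
n=23: only reaches 22(W), which is W → L
n=24: reaches L-position 16 → W
n=25: only reaches 20(W), 24(W), all W → L
n=26: reaches L-position 13 → W
n=27: reaches L-position 9 → W
n=28: only reaches 14(W), 21(W), 24(W), 26(W), 27(W), all W → L
n=29: reaches L-position 28 → W
n=30: reaches L-position 25 → W
L entries with 0 ≤ n ≤ 30: n = 0, 2, 5, 7, 9, 11, 13, 16, 19, 23, 25, 28; that makes 12.

12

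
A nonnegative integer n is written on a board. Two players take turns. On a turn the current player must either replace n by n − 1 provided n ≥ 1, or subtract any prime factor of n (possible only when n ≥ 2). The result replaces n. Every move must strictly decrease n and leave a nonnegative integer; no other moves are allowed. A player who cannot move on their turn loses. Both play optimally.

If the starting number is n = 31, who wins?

Positions with no move are L. A position that does have a move is losing for the player to move precisely when every available move leads to a winning position for the opponent. Fill in the labels:
n=0: no move → L
n=1: W (go to 0, an L position)
n=2: W (go to 0, an L position)
n=3: W (go to 0, an L position)
n=4: L (options 2(W), 3(W) are all W)
n=5: W (go to 0, an L position)
n=6: W (go to 4, an L position)
n=7: W (go to 0, an L position)
n=8: L (options 6(W), 7(W) are all W)
n=9: W (go to 8, an L position)
n=10: W (go to 8, an L position)
n=11: W (go to 0, an L position)
n=12: L (options 9(W), 10(W), 11(W) are all W)
n=13: W (go to 0, an L position)
n=14: W (go to 12, an L position)
n=15: W (go to 12, an L position)
n=16: L (options 14(W), 15(W) are all W)
n=17: W (go to 0, an L position)
n=18: W (go to 16, an L position)
n=19: W (go to 0, an L position)
n=20: L (options 15(W), 18(W), 19(W) are all W)
n=21: W (go to 20, an L position)
n=22: W (go to 20, an L position)
n=23: W (go to 0, an L position)
n=24: L (options 21(W), 22(W), 23(W) are all W)
n=25: W (go to 20, an L position)
n=26: W (go to 24, an L position)
n=27: W (go to 24, an L position)
n=28: L (options 21(W), 26(W), 27(W) are all W)
n=29: W (go to 0, an L position)
n=30: W (go to 28, an L position)
n=31: W (go to 0, an L position)
From 31 the player to move can move to 0, reaching an L position.

The first player wins.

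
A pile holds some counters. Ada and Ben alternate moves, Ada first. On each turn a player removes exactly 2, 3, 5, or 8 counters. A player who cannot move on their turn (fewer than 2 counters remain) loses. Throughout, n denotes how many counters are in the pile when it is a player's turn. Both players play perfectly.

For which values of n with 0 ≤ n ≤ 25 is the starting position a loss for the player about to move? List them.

0, 1, 7, 11, 17, 18, 24

Label each position W (a win for the player to move) or L (a loss). A position with no legal move is L; any other position is W exactly when some move reaches an L, and L when every move reaches a W.
n=0: no move → L
n=1: no move → L
n=2: →0(L), so W
n=3: →1(L), so W
n=4: →1(L), so W
n=5: →0(L), so W
n=6: →1(L), so W
n=7: →5(W), 4(W), 2(W) — all W, so L
n=8: →0(L), so W
n=9: →7(L), so W
n=10: →7(L), so W
n=11: →9(W), 8(W), 6(W), 3(W) — all W, so L
n=12: →7(L), so W
n=13: →11(L), so W
n=14: →11(L), so W
n=15: →7(L), so W
n=16: →11(L), so W
n=17: →15(W), 14(W), 12(W), 9(W) — all W, so L
n=18: →16(W), 15(W), 13(W), 10(W) — all W, so L
n=19: →17(L), so W
n=20: →18(L), so W
n=21: →18(L), so W
n=22: →17(L), so W
n=23: →18(L), so W
n=24: →22(W), 21(W), 19(W), 16(W) — all W, so L
n=25: →17(L), so W
Reading off the rows marked L gives the requested list; there are 7 such values of n.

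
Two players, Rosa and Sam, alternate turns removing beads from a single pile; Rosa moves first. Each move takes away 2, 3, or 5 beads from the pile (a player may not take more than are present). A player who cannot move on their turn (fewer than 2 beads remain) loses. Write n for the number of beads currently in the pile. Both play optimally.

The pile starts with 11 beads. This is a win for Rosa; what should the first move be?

Compute win/loss labels from the base case upward. A position with no move is L. Any other position is W if it can reach an L in one move, else L.
n=0: no move → L
n=1: no move → L
n=2: reaches L-position 0 → W
n=3: reaches L-position 1 → W
n=4: reaches L-position 1 → W
n=5: reaches L-position 0 → W
n=6: reaches L-position 1 → W
n=7: only reaches 5(W), 4(W), 2(W), all W → L
n=8: only reaches 6(W), 5(W), 3(W), all W → L
n=9: reaches L-position 7 → W
n=10: reaches L-position 8 → W
n=11: reaches L-position 8 → W
From 11, the L positions reachable in one move are: 8.

Remove 3, leaving 8.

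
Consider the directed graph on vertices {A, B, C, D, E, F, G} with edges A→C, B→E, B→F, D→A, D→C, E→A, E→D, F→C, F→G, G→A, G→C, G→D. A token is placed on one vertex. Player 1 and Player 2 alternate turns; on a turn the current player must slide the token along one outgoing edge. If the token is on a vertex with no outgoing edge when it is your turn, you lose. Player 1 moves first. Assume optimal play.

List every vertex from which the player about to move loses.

Positions with no move are L. A position that does have a move is losing for the player to move precisely when every available move leads to a winning position for the opponent. Fill in the labels:
Every edge goes from a vertex to one that appears earlier in the order C, A, D, G, E, F, B, so processing vertices in that order labels each vertex after all of its successors.
C: no outgoing edge → L
A: reaches L-position C → W
D: reaches L-position C → W
G: reaches L-position C → W
E: only reaches D(W), A(W), all W → L
F: reaches L-position C → W
B: reaches L-position E → W
The losing starting vertices are exactly the entries labelled L in this table (2 of them).

C, E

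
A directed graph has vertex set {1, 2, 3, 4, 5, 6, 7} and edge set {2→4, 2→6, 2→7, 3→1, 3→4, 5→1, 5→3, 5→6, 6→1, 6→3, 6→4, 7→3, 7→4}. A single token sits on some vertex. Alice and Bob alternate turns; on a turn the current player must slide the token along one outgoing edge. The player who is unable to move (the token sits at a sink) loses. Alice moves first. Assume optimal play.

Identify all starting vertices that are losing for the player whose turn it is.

1, 4

Build the W/L table. Terminal = L. A non-terminal position is W if it has a move to some L; otherwise it is L.
Every edge goes from a vertex to one that appears earlier in the order 1, 4, 3, 7, 6, 5, 2, so processing vertices in that order labels each vertex after all of its successors.
1: no outgoing edge → L
4: no outgoing edge → L
3: →4(L), so W
7: →4(L), so W
6: →4(L), so W
5: →1(L), so W
2: →4(L), so W
Reading off the rows marked L gives the requested list; there are 2 such vertices.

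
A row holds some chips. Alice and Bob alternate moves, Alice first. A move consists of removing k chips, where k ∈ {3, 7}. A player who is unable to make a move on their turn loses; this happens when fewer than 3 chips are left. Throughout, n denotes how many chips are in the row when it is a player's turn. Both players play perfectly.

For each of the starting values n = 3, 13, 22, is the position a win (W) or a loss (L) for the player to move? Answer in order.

3: W, 13: W, 22: L

Positions with no move are L. A position that does have a move is losing for the player to move precisely when every available move leads to a winning position for the opponent. Fill in the labels:
n=0: no move → L
n=1: no move → L
n=2: no move → L
n=3: →0(L), so W
n=4: →1(L), so W
n=5: →2(L), so W
n=6: →3(W) only, which is W, so L
n=7: →0(L), so W
n=8: →1(L), so W
n=9: →6(L), so W
n=10: →7(W), 3(W) — all W, so L
n=11: →8(W), 4(W) — all W, so L
n=12: →9(W), 5(W) — all W, so L
n=13: →10(L), so W
n=14: →11(L), so W
n=15: →12(L), so W
n=16: →13(W), 9(W) — all W, so L
n=17: →10(L), so W
n=18: →11(L), so W
n=19: →16(L), so W
n=20: →17(W), 13(W) — all W, so L
n=21: →18(W), 14(W) — all W, so L
n=22: →19(W), 15(W) — all W, so L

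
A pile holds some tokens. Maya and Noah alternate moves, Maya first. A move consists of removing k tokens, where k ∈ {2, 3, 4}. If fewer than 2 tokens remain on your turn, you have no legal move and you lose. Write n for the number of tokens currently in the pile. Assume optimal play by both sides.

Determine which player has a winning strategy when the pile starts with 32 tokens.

Maya wins.

Label each position W (a win for the player to move) or L (a loss). A position with no legal move is L; any other position is W exactly when some move reaches an L, and L when every move reaches a W.
n=0: no move → L
n=1: no move → L
n=2: W (go to 0, an L position)
n=3: W (go to 1, an L position)
n=4: W (go to 1, an L position)
n=5: W (go to 1, an L position)
n=6: L (options 4(W), 3(W), 2(W) are all W)
n=7: L (options 5(W), 4(W), 3(W) are all W)
n=8: W (go to 6, an L position)
n=9: W (go to 7, an L position)
n=10: W (go to 7, an L position)
n=11: W (go to 7, an L position)
n=12: L (options 10(W), 9(W), 8(W) are all W)
n=13: L (options 11(W), 10(W), 9(W) are all W)
n=14: W (go to 12, an L position)
n=15: W (go to 13, an L position)
n=16: W (go to 13, an L position)
n=17: W (go to 13, an L position)
n=18: L (options 16(W), 15(W), 14(W) are all W)
n=19: L (options 17(W), 16(W), 15(W) are all W)
n=20: W (go to 18, an L position)
n=21: W (go to 19, an L position)
n=22: W (go to 19, an L position)
n=23: W (go to 19, an L position)
n=24: L (options 22(W), 21(W), 20(W) are all W)
n=25: L (options 23(W), 22(W), 21(W) are all W)
n=26: W (go to 24, an L position)
n=27: W (go to 25, an L position)
n=28: W (go to 25, an L position)
n=29: W (go to 25, an L position)
n=30: L (options 28(W), 27(W), 26(W) are all W)
n=31: L (options 29(W), 28(W), 27(W) are all W)
n=32: W (go to 30, an L position)
From 32 Maya can remove 2, leaving 30, reaching an L position.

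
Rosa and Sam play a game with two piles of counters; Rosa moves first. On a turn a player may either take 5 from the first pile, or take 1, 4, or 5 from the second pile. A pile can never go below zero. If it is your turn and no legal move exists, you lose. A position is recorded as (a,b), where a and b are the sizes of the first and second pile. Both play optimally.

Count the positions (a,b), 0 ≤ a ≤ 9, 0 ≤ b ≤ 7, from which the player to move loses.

Use the standard recursion: the mover loses at a terminal position; elsewhere, the mover wins exactly when some move hands the opponent an L position.
Every move lowers a or b (never raises either), so fill the grid row by row in increasing a, and left to right within a row: each cell's successors are then already labelled.
      b=0  b=1  b=2  b=3  b=4  b=5  b=6  b=7
a=0:    L    W    L    W    W    W    W    W
a=1:    L    W    L    W    W    W    W    W
a=2:    L    W    L    W    W    W    W    W
a=3:    L    W    L    W    W    W    W    W
a=4:    L    W    L    W    W    W    W    W
a=5:    W    L    W    L    W    W    W    W
a=6:    W    L    W    L    W    W    W    W
a=7:    W    L    W    L    W    W    W    W
a=8:    W    L    W    L    W    W    W    W
a=9:    W    L    W    L    W    W    W    W
Cells with no legal move (terminal, hence L): (0,0), (1,0), (2,0), (3,0), (4,0).
The remaining L cells, each justified by listing all of its moves:
(0,2): only reaches (0,1)(W), which is W → L
(1,2): only reaches (1,1)(W), which is W → L
(2,2): only reaches (2,1)(W), which is W → L
(3,2): only reaches (3,1)(W), which is W → L
(4,2): only reaches (4,1)(W), which is W → L
(5,1): only reaches (0,1)(W), (5,0)(W), all W → L
(5,3): only reaches (0,3)(W), (5,2)(W), all W → L
(6,1): only reaches (1,1)(W), (6,0)(W), all W → L
(6,3): only reaches (1,3)(W), (6,2)(W), all W → L
(7,1): only reaches (2,1)(W), (7,0)(W), all W → L
(7,3): only reaches (2,3)(W), (7,2)(W), all W → L
(8,1): only reaches (3,1)(W), (8,0)(W), all W → L
(8,3): only reaches (3,3)(W), (8,2)(W), all W → L
(9,1): only reaches (4,1)(W), (9,0)(W), all W → L
(9,3): only reaches (4,3)(W), (9,2)(W), all W → L
Every other cell has at least one move into one of the L cells above, so it is W.
L cells per row: a=0: 2, a=1: 2, a=2: 2, a=3: 2, a=4: 2, a=5: 2, a=6: 2, a=7: 2, a=8: 2, a=9: 2; total 20.

20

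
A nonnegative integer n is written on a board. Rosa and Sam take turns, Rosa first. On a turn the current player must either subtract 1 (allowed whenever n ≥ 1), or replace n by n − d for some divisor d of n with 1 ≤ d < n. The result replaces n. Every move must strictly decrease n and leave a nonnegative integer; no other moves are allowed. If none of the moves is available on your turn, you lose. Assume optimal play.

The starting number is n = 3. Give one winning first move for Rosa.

Move to 2.

Work bottom-up. With no move the player to move loses. Otherwise the position is W if at least one move leads to an L position for the opponent, and L if every move leads to a W.
n=0: no move → L
n=1: reaches L-position 0 → W
n=2: only reaches 1(W), which is W → L
n=3: reaches L-position 2 → W
From 3, the L positions reachable in one move are: 2.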